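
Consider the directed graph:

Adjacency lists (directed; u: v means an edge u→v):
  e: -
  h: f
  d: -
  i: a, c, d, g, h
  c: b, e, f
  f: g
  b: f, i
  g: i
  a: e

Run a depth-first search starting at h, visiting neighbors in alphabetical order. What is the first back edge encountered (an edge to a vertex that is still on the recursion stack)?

b->f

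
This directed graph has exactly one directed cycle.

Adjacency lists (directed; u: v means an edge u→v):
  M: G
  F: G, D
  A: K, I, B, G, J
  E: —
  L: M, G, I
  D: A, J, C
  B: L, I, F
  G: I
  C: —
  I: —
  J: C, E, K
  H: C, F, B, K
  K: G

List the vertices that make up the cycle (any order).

A, B, D, F

DFS with gray/black marking from F:
F gray
  G gray
    I gray
    I black
  G black
  D gray
    A gray
      K gray
        K→G: G black — skip
      K black
      A→I: I black — skip
      B gray
        L gray
          M gray
            M→G: G black — skip
          M black
          L→G: G black — skip
          L→I: I black — skip
        L black
        B→I: I black — skip
        B→F: F is gray → back edge
Back edge closes the cycle F → D → A → B → F; its vertices are {A, B, D, F}.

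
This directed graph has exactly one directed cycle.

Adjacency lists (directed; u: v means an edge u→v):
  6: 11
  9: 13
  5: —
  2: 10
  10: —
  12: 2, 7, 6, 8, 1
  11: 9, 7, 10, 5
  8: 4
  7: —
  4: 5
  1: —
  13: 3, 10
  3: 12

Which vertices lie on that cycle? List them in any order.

3, 6, 9, 11, 12, 13

DFS with gray/black marking from 12:
12 gray
  2 gray
    10 gray
    10 black
  2 black
  7 gray
  7 black
  6 gray
    11 gray
      9 gray
        13 gray
          3 gray
            3→12: 12 is gray → back edge
Back edge closes the cycle 12 → 6 → 11 → 9 → 13 → 3 → 12; its vertices are {3, 6, 9, 11, 12, 13}.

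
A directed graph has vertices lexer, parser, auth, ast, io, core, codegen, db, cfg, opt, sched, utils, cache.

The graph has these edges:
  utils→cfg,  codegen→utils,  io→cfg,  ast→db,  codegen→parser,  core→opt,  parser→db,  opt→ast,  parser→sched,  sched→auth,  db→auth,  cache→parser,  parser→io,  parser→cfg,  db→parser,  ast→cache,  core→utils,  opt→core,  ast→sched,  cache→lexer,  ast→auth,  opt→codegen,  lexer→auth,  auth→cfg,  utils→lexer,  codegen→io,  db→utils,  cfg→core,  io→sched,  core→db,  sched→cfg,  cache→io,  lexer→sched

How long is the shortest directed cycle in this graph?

For each vertex v, BFS finds the shortest path from v back to v.
The shortest such closed walk is core → opt → core, length 2.

2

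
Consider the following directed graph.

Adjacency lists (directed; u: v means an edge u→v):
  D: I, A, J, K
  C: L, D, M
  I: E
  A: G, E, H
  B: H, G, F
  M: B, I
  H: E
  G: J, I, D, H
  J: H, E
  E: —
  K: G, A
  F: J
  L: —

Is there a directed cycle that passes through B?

No

B lies on a cycle iff there is a path from B back to itself.
Exploring from B, it never reaches itself; equivalently, its strongly connected component is a singleton.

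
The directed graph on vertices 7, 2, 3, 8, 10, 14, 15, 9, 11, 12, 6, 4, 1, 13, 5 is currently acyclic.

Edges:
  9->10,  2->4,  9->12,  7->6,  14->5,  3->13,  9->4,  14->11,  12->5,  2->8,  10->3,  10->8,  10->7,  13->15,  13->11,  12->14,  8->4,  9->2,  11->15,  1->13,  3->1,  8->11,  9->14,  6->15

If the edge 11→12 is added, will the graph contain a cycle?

Yes

Adding 11→12 creates a cycle iff 12 can already reach 11.
Path from 12: 12 → 14 → 11.
So 12 → … → 11 → 12 is a cycle.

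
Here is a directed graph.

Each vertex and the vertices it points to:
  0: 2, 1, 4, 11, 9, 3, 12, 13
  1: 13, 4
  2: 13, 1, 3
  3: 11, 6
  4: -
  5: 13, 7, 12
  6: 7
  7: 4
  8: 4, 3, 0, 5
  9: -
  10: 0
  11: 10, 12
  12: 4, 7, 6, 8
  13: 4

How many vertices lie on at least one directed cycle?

A vertex is on a directed cycle iff it belongs to a strongly connected component of size ≥ 2 (or has a self-loop).
The vertices on cycles are {0, 2, 3, 5, 8, 10, 11, 12} — 8 in total.

8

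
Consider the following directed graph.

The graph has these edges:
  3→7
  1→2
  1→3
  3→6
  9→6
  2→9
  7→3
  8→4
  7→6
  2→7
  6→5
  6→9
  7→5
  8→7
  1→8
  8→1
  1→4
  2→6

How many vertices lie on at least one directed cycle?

6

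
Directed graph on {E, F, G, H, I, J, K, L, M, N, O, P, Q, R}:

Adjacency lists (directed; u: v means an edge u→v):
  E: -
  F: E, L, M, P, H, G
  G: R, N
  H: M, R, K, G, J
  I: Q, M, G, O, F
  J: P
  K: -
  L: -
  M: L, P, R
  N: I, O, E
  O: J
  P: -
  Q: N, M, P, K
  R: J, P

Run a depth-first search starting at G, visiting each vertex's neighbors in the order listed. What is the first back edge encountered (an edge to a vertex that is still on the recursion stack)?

DFS from G (visiting each vertex's neighbors in the order listed); mark gray on enter, black on exit:
G gray
  R gray
    J gray
      P gray
      P black
    J black
    R→P: P black — skip
  R black
  N gray
    I gray
      Q gray
        Q→N: N is gray → back edge
First back edge: Q → N.

Q->N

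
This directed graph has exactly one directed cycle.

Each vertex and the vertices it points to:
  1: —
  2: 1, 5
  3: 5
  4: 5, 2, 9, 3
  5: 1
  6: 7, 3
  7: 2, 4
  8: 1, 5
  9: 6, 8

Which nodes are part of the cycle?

4, 6, 7, 9

DFS with gray/black marking from 9:
9 gray
  6 gray
    7 gray
      2 gray
        1 gray
        1 black
        5 gray
          5→1: 1 black — skip
        5 black
      2 black
      4 gray
        4→5: 5 black — skip
        4→2: 2 black — skip
        4→9: 9 is gray → back edge
Back edge closes the cycle 9 → 6 → 7 → 4 → 9; its vertices are {4, 6, 7, 9}.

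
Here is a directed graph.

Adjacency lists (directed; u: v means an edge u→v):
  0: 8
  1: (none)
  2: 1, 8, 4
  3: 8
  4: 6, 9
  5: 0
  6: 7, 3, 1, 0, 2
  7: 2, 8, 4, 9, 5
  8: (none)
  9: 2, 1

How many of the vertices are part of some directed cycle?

A vertex is on a directed cycle iff it belongs to a strongly connected component of size ≥ 2 (or has a self-loop).
The vertices on cycles are {2, 4, 6, 7, 9} — 5 in total.

5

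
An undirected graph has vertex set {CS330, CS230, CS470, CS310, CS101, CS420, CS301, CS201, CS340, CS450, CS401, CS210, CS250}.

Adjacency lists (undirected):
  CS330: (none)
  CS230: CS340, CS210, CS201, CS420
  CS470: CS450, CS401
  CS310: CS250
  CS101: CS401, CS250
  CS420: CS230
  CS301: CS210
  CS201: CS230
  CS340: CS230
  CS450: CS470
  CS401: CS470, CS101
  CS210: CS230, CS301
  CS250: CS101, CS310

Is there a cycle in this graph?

DFS, tracking each vertex's parent; an edge to a visited non-parent vertex closes a cycle.
Start from CS201:
visit CS201 (parent –)
  visit CS230 (parent CS201)
    visit CS340 (parent CS230)
      CS340–CS230: parent, skip
    visit CS210 (parent CS230)
      CS210–CS230: parent, skip
      visit CS301 (parent CS210)
        CS301–CS210: parent, skip
    CS230–CS201: parent, skip
    visit CS420 (parent CS230)
      CS420–CS230: parent, skip
visit CS330 (parent –)
visit CS470 (parent –)
  visit CS450 (parent CS470)
    CS450–CS470: parent, skip
  visit CS401 (parent CS470)
    CS401–CS470: parent, skip
    visit CS101 (parent CS401)
      CS101–CS401: parent, skip
      visit CS250 (parent CS101)
        CS250–CS101: parent, skip
        visit CS310 (parent CS250)
          CS310–CS250: parent, skip
No non-parent visited neighbor found — the graph is a forest.

No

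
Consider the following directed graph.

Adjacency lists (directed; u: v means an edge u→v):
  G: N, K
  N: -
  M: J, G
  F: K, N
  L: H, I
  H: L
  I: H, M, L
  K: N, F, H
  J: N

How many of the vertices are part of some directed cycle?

A vertex is on a directed cycle iff it belongs to a strongly connected component of size ≥ 2 (or has a self-loop).
The vertices on cycles are {F, G, H, I, K, L, M} — 7 in total.

7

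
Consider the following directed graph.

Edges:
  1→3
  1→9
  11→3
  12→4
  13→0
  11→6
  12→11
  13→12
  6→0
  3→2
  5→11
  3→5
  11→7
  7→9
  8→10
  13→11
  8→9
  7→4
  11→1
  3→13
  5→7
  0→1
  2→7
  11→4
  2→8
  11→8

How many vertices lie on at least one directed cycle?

8

A vertex is on a directed cycle iff it belongs to a strongly connected component of size ≥ 2 (or has a self-loop).
The vertices on cycles are {0, 1, 3, 5, 6, 11, 12, 13} — 8 in total.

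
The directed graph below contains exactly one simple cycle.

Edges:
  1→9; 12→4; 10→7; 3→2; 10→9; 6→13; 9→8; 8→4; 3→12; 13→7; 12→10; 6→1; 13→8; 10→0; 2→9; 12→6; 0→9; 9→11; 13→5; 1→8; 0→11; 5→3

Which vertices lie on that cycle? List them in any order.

DFS with gray/black marking from 3:
3 gray
  2 gray
    9 gray
      11 gray
      11 black
      8 gray
        4 gray
        4 black
      8 black
    9 black
  2 black
  12 gray
    6 gray
      1 gray
        1→9: 9 black — skip
        1→8: 8 black — skip
      1 black
      13 gray
        5 gray
          5→3: 3 is gray → back edge
Back edge closes the cycle 3 → 12 → 6 → 13 → 5 → 3; its vertices are {3, 5, 6, 12, 13}.

3, 5, 6, 12, 13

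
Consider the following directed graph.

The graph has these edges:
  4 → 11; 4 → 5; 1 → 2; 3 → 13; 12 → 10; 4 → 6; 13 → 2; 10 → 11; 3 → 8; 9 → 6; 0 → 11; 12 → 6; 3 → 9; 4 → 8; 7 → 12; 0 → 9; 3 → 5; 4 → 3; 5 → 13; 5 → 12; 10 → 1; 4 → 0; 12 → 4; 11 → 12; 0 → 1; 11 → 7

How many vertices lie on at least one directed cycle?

8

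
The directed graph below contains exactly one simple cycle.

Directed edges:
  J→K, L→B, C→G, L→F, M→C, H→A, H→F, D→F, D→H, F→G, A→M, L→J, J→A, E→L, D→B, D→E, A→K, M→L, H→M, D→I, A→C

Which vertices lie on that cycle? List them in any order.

A, J, L, M

DFS with gray/black marking from A:
A gray
  M gray
    L gray
      F gray
        G gray
        G black
      F black
      J gray
        J→A: A is gray → back edge
Back edge closes the cycle A → M → L → J → A; its vertices are {A, J, L, M}.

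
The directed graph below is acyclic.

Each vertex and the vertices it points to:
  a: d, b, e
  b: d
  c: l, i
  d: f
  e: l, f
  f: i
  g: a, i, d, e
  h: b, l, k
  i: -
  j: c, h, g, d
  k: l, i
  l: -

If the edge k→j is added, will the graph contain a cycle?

Yes

Adding k→j creates a cycle iff j can already reach k.
Path from j: j → h → k.
So j → … → k → j is a cycle.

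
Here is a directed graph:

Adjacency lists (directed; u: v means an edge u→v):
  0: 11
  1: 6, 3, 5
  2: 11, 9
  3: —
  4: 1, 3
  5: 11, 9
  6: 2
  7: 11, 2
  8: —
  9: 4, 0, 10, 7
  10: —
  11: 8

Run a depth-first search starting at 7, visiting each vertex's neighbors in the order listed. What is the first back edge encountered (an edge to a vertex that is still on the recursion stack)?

6->2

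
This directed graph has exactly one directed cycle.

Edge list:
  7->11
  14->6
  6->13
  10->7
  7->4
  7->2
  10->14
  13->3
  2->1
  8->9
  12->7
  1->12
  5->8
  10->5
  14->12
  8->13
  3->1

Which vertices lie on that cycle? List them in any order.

DFS with gray/black marking from 7:
7 gray
  11 gray
  11 black
  2 gray
    1 gray
      12 gray
        12→7: 7 is gray → back edge
Back edge closes the cycle 7 → 2 → 1 → 12 → 7; its vertices are {1, 2, 7, 12}.

1, 2, 7, 12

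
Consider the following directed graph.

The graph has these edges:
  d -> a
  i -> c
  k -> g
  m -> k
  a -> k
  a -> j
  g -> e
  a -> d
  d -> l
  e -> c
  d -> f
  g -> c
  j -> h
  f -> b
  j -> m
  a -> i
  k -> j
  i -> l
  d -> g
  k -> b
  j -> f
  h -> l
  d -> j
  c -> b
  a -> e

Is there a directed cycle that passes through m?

Yes

m is on a cycle iff m can reach itself via ≥1 edge.
m → k → j → m — yes.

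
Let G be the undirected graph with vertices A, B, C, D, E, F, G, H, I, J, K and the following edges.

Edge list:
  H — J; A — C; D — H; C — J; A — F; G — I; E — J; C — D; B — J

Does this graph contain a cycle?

DFS, tracking each vertex's parent; an edge to a visited non-parent vertex closes a cycle.
Start from H:
visit H (parent –)
  visit D (parent H)
    D–H: parent, skip
    visit C (parent D)
      visit A (parent C)
        A–C: parent, skip
        visit F (parent A)
          F–A: parent, skip
      visit J (parent C)
        visit E (parent J)
          E–J: parent, skip
        visit B (parent J)
          B–J: parent, skip
        J–C: parent, skip
        J–H: H visited and ≠ parent → cycle
Cycle: H – D – C – J – H.

Yes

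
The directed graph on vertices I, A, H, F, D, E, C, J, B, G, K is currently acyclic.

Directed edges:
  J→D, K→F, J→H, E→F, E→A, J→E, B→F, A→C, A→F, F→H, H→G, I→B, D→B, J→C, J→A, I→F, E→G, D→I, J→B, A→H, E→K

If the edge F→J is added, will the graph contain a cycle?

Yes

Adding F→J creates a cycle iff J can already reach F.
Path from J: J → E → F.
So J → … → F → J is a cycle.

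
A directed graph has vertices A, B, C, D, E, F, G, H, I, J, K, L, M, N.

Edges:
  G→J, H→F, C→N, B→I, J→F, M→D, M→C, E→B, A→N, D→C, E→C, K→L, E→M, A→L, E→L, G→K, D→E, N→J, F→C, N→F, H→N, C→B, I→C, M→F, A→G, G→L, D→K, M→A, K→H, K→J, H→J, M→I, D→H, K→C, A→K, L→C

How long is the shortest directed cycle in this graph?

For each vertex v, BFS finds the shortest path from v back to v.
The shortest such closed walk is M → D → E → M, length 3.

3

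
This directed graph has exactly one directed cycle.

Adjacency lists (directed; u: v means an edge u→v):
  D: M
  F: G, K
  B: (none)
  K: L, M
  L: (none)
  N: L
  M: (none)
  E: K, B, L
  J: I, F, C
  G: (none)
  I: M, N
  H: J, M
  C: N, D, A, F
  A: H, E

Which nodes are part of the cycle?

A, C, H, J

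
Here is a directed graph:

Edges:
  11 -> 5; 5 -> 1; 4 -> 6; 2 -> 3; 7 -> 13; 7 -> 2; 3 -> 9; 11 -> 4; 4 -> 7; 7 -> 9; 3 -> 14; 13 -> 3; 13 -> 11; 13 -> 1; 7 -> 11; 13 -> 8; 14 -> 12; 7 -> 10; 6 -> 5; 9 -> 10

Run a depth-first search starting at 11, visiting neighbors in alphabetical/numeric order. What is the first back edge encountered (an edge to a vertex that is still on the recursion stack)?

DFS from 11 (visiting neighbors in alphabetical/numeric order); mark gray on enter, black on exit:
11 gray
  4 gray
    6 gray
      5 gray
        1 gray
        1 black
      5 black
    6 black
    7 gray
      2 gray
        3 gray
          9 gray
            10 gray
            10 black
          9 black
          14 gray
            12 gray
            12 black
          14 black
        3 black
      2 black
      7→9: 9 black — skip
      7→10: 10 black — skip
      7→11: 11 is gray → back edge
First back edge: 7 → 11.

7→11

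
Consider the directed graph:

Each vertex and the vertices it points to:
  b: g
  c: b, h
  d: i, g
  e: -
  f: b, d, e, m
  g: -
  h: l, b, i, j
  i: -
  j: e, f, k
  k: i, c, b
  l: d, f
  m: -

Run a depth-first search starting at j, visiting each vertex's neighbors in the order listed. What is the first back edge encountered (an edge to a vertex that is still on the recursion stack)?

DFS from j (visiting each vertex's neighbors in the order listed); mark gray on enter, black on exit:
j gray
  e gray
  e black
  f gray
    b gray
      g gray
      g black
    b black
    d gray
      i gray
      i black
      d→g: g black — skip
    d black
    f→e: e black — skip
    m gray
    m black
  f black
  k gray
    k→i: i black — skip
    c gray
      c→b: b black — skip
      h gray
        l gray
          l→d: d black — skip
          l→f: f black — skip
        l black
        h→b: b black — skip
        h→i: i black — skip
        h→j: j is gray → back edge
First back edge: h → j.

h→j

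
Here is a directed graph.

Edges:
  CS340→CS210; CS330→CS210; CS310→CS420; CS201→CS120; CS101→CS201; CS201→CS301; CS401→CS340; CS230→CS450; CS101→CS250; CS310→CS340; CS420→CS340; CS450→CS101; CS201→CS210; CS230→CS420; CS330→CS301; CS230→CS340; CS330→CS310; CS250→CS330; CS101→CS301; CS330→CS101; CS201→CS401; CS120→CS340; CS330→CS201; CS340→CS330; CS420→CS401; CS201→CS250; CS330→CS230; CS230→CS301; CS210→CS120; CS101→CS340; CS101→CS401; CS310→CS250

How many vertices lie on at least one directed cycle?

A vertex is on a directed cycle iff it belongs to a strongly connected component of size ≥ 2 (or has a self-loop).
The vertices on cycles are {CS101, CS120, CS201, CS210, CS230, CS250, CS310, CS330, CS340, CS401, CS420, CS450} — 12 in total.

12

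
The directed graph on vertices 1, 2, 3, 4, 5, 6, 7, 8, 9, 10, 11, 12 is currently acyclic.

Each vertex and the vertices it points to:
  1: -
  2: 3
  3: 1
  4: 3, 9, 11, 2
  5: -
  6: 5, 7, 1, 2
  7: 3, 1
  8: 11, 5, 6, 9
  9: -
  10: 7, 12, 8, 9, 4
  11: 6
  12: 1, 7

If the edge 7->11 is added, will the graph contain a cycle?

Adding 7→11 creates a cycle iff 11 can already reach 7.
Path from 11: 11 → 6 → 7.
So 11 → … → 7 → 11 is a cycle.

Yes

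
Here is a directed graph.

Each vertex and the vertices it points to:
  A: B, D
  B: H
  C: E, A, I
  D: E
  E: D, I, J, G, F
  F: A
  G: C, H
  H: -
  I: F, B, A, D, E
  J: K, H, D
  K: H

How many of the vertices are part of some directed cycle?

A vertex is on a directed cycle iff it belongs to a strongly connected component of size ≥ 2 (or has a self-loop).
The vertices on cycles are {A, C, D, E, F, G, I, J} — 8 in total.

8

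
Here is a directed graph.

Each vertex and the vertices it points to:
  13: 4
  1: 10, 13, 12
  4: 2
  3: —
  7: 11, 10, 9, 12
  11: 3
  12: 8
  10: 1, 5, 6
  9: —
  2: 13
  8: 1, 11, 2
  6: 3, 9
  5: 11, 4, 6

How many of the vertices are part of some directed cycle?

A vertex is on a directed cycle iff it belongs to a strongly connected component of size ≥ 2 (or has a self-loop).
The vertices on cycles are {1, 2, 4, 8, 10, 12, 13} — 7 in total.

7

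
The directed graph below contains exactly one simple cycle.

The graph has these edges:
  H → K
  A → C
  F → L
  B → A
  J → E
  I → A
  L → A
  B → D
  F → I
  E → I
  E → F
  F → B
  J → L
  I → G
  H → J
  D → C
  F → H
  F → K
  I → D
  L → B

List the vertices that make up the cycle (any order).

E, F, H, J

DFS with gray/black marking from J:
J gray
  E gray
    I gray
      A gray
        C gray
        C black
      A black
      D gray
        D→C: C black — skip
      D black
      G gray
      G black
    I black
    F gray
      L gray
        L→A: A black — skip
        B gray
          B→D: D black — skip
          B→A: A black — skip
        B black
      L black
      K gray
      K black
      H gray
        H→K: K black — skip
        H→J: J is gray → back edge
Back edge closes the cycle J → E → F → H → J; its vertices are {E, F, H, J}.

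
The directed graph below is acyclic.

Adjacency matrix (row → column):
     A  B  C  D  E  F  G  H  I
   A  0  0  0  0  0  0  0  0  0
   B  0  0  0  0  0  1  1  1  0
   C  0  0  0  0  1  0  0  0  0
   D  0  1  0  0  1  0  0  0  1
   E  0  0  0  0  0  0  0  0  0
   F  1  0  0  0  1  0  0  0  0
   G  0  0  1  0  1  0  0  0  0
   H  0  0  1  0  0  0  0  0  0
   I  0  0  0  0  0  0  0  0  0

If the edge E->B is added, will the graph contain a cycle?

Yes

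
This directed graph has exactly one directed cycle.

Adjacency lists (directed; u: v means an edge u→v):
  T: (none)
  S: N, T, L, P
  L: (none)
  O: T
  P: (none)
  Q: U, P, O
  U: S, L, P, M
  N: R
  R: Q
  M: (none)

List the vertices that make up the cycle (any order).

DFS with gray/black marking from R:
R gray
  Q gray
    U gray
      S gray
        N gray
          N→R: R is gray → back edge
Back edge closes the cycle R → Q → U → S → N → R; its vertices are {N, Q, R, S, U}.

N, Q, R, S, U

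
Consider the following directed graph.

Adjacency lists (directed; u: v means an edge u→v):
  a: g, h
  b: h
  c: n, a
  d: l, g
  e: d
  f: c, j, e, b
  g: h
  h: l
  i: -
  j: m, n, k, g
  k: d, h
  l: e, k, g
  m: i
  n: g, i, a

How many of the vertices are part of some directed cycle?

6

A vertex is on a directed cycle iff it belongs to a strongly connected component of size ≥ 2 (or has a self-loop).
The vertices on cycles are {d, e, g, h, k, l} — 6 in total.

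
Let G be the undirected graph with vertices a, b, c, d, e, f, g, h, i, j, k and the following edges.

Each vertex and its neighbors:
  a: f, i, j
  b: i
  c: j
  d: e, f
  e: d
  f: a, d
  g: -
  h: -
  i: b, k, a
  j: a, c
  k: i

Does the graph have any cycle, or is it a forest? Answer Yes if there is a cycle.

DFS, tracking each vertex's parent; an edge to a visited non-parent vertex closes a cycle.
Start from k:
visit k (parent –)
  visit i (parent k)
    visit b (parent i)
      b–i: parent, skip
    i–k: parent, skip
    visit a (parent i)
      visit f (parent a)
        f–a: parent, skip
        visit d (parent f)
          visit e (parent d)
            e–d: parent, skip
          d–f: parent, skip
      a–i: parent, skip
      visit j (parent a)
        j–a: parent, skip
        visit c (parent j)
          c–j: parent, skip
visit g (parent –)
visit h (parent –)
No non-parent visited neighbor found — the graph is a forest.

No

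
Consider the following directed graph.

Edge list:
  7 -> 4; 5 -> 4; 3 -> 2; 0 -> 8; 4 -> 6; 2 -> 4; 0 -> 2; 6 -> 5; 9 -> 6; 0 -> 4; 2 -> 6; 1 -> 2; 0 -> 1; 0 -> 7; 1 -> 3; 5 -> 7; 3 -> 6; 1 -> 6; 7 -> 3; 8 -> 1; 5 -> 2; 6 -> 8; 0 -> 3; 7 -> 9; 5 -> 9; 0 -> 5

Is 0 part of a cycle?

No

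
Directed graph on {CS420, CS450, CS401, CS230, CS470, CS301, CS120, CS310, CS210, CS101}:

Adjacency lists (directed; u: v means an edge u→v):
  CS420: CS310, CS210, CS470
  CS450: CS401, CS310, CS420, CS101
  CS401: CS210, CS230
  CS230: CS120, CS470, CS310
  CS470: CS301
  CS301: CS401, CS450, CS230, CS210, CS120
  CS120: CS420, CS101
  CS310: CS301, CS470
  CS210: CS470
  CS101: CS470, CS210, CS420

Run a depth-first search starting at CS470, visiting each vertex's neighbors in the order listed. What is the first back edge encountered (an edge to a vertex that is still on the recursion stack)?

DFS from CS470 (visiting each vertex's neighbors in the order listed); mark gray on enter, black on exit:
CS470 gray
  CS301 gray
    CS401 gray
      CS210 gray
        CS210→CS470: CS470 is gray → back edge
First back edge: CS210 → CS470.

CS210->CS470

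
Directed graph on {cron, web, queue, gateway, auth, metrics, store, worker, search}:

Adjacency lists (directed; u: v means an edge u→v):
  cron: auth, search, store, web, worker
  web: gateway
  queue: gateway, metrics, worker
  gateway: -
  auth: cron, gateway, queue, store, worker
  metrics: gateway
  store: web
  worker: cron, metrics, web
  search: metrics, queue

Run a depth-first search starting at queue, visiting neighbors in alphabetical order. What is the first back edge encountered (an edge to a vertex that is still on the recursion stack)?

auth→cron

DFS from queue (visiting neighbors in alphabetical order); mark gray on enter, black on exit:
queue gray
  gateway gray
  gateway black
  metrics gray
    metrics→gateway: gateway black — skip
  metrics black
  worker gray
    cron gray
      auth gray
        auth→cron: cron is gray → back edge
First back edge: auth → cron.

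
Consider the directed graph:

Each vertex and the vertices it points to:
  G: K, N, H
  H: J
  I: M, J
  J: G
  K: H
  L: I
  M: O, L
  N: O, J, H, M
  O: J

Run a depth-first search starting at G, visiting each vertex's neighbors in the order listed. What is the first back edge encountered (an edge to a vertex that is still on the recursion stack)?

J→G

DFS from G (visiting each vertex's neighbors in the order listed); mark gray on enter, black on exit:
G gray
  K gray
    H gray
      J gray
        J→G: G is gray → back edge
First back edge: J → G.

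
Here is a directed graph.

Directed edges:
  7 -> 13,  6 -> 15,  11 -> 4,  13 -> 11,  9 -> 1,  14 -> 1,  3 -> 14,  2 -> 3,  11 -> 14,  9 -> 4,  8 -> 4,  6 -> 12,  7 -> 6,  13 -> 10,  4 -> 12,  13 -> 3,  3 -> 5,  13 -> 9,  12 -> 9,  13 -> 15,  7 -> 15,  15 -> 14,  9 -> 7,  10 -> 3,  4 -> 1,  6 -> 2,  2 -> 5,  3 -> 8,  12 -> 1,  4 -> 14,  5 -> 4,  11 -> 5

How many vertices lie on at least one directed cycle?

A vertex is on a directed cycle iff it belongs to a strongly connected component of size ≥ 2 (or has a self-loop).
The vertices on cycles are {2, 3, 4, 5, 6, 7, 8, 9, 10, 11, 12, 13} — 12 in total.

12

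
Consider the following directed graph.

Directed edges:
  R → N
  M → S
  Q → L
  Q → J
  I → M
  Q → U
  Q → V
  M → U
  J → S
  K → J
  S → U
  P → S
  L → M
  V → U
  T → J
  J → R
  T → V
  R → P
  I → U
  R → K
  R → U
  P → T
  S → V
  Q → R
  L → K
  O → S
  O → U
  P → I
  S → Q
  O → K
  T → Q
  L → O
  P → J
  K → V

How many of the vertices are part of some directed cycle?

A vertex is on a directed cycle iff it belongs to a strongly connected component of size ≥ 2 (or has a self-loop).
The vertices on cycles are {I, J, K, L, M, O, P, Q, R, S, T} — 11 in total.

11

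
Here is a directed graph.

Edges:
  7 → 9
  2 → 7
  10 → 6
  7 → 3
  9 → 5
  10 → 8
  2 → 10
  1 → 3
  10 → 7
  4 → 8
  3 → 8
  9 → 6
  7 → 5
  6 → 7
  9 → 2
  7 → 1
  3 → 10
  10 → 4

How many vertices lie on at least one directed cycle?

A vertex is on a directed cycle iff it belongs to a strongly connected component of size ≥ 2 (or has a self-loop).
The vertices on cycles are {1, 2, 3, 6, 7, 9, 10} — 7 in total.

7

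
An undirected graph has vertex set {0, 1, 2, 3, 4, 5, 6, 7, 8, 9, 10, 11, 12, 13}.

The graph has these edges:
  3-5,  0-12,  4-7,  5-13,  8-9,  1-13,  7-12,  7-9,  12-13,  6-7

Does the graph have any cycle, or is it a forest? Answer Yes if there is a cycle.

No

DFS, tracking each vertex's parent; an edge to a visited non-parent vertex closes a cycle.
Start from 6:
visit 6 (parent –)
  visit 7 (parent 6)
    visit 9 (parent 7)
      visit 8 (parent 9)
        8–9: parent, skip
      9–7: parent, skip
    7–6: parent, skip
    visit 4 (parent 7)
      4–7: parent, skip
    visit 12 (parent 7)
      12–7: parent, skip
      visit 13 (parent 12)
        13–12: parent, skip
        visit 1 (parent 13)
          1–13: parent, skip
        visit 5 (parent 13)
          5–13: parent, skip
          visit 3 (parent 5)
            3–5: parent, skip
      visit 0 (parent 12)
        0–12: parent, skip
visit 2 (parent –)
visit 10 (parent –)
visit 11 (parent –)
No non-parent visited neighbor found — the graph is a forest.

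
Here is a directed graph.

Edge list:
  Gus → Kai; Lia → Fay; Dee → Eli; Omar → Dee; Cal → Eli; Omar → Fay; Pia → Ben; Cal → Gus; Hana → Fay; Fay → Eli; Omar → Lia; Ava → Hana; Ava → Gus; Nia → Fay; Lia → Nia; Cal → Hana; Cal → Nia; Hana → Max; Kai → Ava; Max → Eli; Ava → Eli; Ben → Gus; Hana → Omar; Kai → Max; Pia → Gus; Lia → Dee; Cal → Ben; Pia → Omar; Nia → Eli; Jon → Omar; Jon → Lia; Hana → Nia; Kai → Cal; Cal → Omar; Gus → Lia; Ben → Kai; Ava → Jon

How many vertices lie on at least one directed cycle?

5

A vertex is on a directed cycle iff it belongs to a strongly connected component of size ≥ 2 (or has a self-loop).
The vertices on cycles are {Ava, Ben, Cal, Gus, Kai} — 5 in total.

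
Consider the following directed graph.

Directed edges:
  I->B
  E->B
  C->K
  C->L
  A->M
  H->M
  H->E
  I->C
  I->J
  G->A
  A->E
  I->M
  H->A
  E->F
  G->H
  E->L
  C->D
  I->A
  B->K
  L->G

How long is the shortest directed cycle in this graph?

For each vertex v, BFS finds the shortest path from v back to v.
The shortest such closed walk is L → G → H → E → L, length 4.

4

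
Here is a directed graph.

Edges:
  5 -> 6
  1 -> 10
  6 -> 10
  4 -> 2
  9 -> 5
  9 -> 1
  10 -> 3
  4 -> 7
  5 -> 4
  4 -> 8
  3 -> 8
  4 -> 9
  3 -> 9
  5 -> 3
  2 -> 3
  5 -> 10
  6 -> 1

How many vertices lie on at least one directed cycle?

8

A vertex is on a directed cycle iff it belongs to a strongly connected component of size ≥ 2 (or has a self-loop).
The vertices on cycles are {1, 2, 3, 4, 5, 6, 9, 10} — 8 in total.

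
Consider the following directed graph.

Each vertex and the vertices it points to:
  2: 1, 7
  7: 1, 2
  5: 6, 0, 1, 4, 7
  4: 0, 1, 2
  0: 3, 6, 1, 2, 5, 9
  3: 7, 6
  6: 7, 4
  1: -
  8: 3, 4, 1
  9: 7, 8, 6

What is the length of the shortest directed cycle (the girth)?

2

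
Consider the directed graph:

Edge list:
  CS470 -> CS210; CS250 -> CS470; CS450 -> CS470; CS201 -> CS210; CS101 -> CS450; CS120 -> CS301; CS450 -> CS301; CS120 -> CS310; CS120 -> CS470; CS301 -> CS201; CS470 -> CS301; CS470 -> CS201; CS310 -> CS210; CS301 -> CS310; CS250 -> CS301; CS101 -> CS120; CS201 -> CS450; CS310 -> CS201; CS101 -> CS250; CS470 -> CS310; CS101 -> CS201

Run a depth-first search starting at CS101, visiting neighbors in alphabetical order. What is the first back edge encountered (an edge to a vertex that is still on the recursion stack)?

CS450->CS301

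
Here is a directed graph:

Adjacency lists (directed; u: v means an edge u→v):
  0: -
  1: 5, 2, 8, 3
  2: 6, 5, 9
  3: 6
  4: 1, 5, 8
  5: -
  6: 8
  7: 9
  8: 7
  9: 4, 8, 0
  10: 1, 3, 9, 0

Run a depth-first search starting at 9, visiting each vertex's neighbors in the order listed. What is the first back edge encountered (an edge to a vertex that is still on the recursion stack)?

7->9

DFS from 9 (visiting each vertex's neighbors in the order listed); mark gray on enter, black on exit:
9 gray
  4 gray
    1 gray
      5 gray
      5 black
      2 gray
        6 gray
          8 gray
            7 gray
              7→9: 9 is gray → back edge
First back edge: 7 → 9.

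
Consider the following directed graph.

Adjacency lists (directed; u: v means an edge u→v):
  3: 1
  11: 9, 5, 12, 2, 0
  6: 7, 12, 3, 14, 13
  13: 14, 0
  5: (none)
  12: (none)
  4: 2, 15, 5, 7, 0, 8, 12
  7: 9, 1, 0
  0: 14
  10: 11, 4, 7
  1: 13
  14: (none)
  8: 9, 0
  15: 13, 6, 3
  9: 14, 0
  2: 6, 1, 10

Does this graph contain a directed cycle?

DFS with white/gray/black marking, starting from 15:
15 gray
  13 gray
    14 gray
    14 black
    0 gray
      0→14: 14 black — skip
    0 black
  13 black
  6 gray
    7 gray
      9 gray
        9→14: 14 black — skip
        9→0: 0 black — skip
      9 black
      1 gray
        1→13: 13 black — skip
      1 black
      7→0: 0 black — skip
    7 black
    12 gray
    12 black
    3 gray
      3→1: 1 black — skip
    3 black
    6→14: 14 black — skip
    6→13: 13 black — skip
  6 black
  15→3: 3 black — skip
15 black
11 gray
  11→9: 9 black — skip
  5 gray
  5 black
  11→12: 12 black — skip
  2 gray
    2→6: 6 black — skip
    2→1: 1 black — skip
    10 gray
      10→11: 11 is gray → back edge
Back edge found, so a cycle exists: 11 → 2 → 10 → 11.

Yes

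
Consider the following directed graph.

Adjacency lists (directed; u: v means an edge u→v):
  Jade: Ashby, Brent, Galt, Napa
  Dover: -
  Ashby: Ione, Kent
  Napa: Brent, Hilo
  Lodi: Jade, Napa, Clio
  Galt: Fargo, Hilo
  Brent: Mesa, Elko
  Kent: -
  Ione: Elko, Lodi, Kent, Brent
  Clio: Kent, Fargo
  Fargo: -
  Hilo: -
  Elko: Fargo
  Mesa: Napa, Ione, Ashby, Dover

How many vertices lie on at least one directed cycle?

A vertex is on a directed cycle iff it belongs to a strongly connected component of size ≥ 2 (or has a self-loop).
The vertices on cycles are {Ione, Jade, Lodi, Mesa, Napa, Ashby, Brent} — 7 in total.

7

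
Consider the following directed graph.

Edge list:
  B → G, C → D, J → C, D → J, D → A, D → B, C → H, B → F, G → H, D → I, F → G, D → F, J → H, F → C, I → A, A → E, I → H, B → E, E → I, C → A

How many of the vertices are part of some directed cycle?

8

A vertex is on a directed cycle iff it belongs to a strongly connected component of size ≥ 2 (or has a self-loop).
The vertices on cycles are {A, B, C, D, E, F, I, J} — 8 in total.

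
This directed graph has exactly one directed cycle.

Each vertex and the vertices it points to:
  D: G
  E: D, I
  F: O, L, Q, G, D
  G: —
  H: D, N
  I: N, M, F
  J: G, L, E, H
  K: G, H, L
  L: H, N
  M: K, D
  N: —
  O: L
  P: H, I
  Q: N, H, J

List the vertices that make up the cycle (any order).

DFS with gray/black marking from I:
I gray
  N gray
  N black
  M gray
    K gray
      G gray
      G black
      H gray
        D gray
          D→G: G black — skip
        D black
        H→N: N black — skip
      H black
      L gray
        L→H: H black — skip
        L→N: N black — skip
      L black
    K black
    M→D: D black — skip
  M black
  F gray
    O gray
      O→L: L black — skip
    O black
    F→L: L black — skip
    Q gray
      Q→N: N black — skip
      Q→H: H black — skip
      J gray
        J→G: G black — skip
        J→L: L black — skip
        E gray
          E→D: D black — skip
          E→I: I is gray → back edge
Back edge closes the cycle I → F → Q → J → E → I; its vertices are {E, F, I, J, Q}.

E, F, I, J, Q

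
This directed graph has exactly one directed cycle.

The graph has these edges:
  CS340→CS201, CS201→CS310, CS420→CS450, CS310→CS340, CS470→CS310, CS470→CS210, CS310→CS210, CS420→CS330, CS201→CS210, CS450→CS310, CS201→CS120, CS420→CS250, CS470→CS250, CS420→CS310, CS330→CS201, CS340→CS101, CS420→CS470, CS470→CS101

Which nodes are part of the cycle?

CS201, CS310, CS340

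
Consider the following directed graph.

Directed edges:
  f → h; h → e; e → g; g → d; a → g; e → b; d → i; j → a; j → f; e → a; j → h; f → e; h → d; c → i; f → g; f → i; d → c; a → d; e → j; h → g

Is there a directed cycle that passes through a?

a lies on a cycle iff there is a path from a back to itself.
Exploring from a, it never reaches itself; equivalently, its strongly connected component is a singleton.

No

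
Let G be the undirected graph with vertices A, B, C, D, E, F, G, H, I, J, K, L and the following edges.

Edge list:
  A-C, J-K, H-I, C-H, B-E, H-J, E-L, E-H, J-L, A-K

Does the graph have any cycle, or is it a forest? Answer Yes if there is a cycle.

DFS, tracking each vertex's parent; an edge to a visited non-parent vertex closes a cycle.
Start from D:
visit D (parent –)
visit A (parent –)
  visit K (parent A)
    visit J (parent K)
      J–K: parent, skip
      visit H (parent J)
        visit I (parent H)
          I–H: parent, skip
        visit C (parent H)
          C–A: A visited and ≠ parent → cycle
Cycle: A – K – J – H – C – A.

Yes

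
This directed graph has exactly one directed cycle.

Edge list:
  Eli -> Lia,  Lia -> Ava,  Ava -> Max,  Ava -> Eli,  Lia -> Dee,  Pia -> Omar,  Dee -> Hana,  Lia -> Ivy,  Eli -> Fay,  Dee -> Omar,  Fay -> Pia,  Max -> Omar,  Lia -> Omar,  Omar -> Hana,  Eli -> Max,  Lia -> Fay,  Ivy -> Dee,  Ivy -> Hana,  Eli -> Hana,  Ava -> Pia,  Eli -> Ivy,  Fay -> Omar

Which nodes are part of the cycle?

DFS with gray/black marking from Ava:
Ava gray
  Pia gray
    Omar gray
      Hana gray
      Hana black
    Omar black
  Pia black
  Eli gray
    Fay gray
      Fay→Pia: Pia black — skip
      Fay→Omar: Omar black — skip
    Fay black
    Ivy gray
      Ivy→Hana: Hana black — skip
      Dee gray
        Dee→Omar: Omar black — skip
        Dee→Hana: Hana black — skip
      Dee black
    Ivy black
    Lia gray
      Lia→Dee: Dee black — skip
      Lia→Omar: Omar black — skip
      Lia→Fay: Fay black — skip
      Lia→Ava: Ava is gray → back edge
Back edge closes the cycle Ava → Eli → Lia → Ava; its vertices are {Ava, Eli, Lia}.

Ava, Eli, Lia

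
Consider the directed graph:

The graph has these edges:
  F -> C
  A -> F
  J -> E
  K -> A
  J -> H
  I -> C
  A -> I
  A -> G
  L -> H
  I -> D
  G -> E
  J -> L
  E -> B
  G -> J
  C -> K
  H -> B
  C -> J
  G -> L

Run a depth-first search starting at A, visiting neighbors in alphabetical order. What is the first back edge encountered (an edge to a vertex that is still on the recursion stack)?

K→A

DFS from A (visiting neighbors in alphabetical order); mark gray on enter, black on exit:
A gray
  F gray
    C gray
      J gray
        E gray
          B gray
          B black
        E black
        H gray
          H→B: B black — skip
        H black
        L gray
          L→H: H black — skip
        L black
      J black
      K gray
        K→A: A is gray → back edge
First back edge: K → A.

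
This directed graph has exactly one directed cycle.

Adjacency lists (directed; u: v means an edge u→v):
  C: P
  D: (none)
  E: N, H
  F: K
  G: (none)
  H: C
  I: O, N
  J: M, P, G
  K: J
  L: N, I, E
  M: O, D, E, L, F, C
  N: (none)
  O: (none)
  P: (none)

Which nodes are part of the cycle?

DFS with gray/black marking from M:
M gray
  O gray
  O black
  D gray
  D black
  E gray
    N gray
    N black
    H gray
      C gray
        P gray
        P black
      C black
    H black
  E black
  L gray
    L→N: N black — skip
    I gray
      I→O: O black — skip
      I→N: N black — skip
    I black
    L→E: E black — skip
  L black
  F gray
    K gray
      J gray
        J→M: M is gray → back edge
Back edge closes the cycle M → F → K → J → M; its vertices are {F, J, K, M}.

F, J, K, M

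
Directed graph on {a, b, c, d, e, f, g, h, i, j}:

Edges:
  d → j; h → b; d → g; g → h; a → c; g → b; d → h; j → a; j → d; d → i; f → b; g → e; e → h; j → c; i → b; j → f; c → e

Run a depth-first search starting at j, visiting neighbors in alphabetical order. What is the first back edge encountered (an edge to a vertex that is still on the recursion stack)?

DFS from j (visiting neighbors in alphabetical order); mark gray on enter, black on exit:
j gray
  a gray
    c gray
      e gray
        h gray
          b gray
          b black
        h black
      e black
    c black
  a black
  j→c: c black — skip
  d gray
    g gray
      g→b: b black — skip
      g→e: e black — skip
      g→h: h black — skip
    g black
    d→h: h black — skip
    i gray
      i→b: b black — skip
    i black
    d→j: j is gray → back edge
First back edge: d → j.

d->j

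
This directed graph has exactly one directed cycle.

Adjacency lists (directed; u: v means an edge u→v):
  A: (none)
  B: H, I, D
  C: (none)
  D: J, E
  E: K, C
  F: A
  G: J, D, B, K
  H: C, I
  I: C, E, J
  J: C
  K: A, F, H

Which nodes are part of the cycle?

E, H, I, K

DFS with gray/black marking from K:
K gray
  A gray
  A black
  F gray
    F→A: A black — skip
  F black
  H gray
    C gray
    C black
    I gray
      I→C: C black — skip
      E gray
        E→K: K is gray → back edge
Back edge closes the cycle K → H → I → E → K; its vertices are {E, H, I, K}.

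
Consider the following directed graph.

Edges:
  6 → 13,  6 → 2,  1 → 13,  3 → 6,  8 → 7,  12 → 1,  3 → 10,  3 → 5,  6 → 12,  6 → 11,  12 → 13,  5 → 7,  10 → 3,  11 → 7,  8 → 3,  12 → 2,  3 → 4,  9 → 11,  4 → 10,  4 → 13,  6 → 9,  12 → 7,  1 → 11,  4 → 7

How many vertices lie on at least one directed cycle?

3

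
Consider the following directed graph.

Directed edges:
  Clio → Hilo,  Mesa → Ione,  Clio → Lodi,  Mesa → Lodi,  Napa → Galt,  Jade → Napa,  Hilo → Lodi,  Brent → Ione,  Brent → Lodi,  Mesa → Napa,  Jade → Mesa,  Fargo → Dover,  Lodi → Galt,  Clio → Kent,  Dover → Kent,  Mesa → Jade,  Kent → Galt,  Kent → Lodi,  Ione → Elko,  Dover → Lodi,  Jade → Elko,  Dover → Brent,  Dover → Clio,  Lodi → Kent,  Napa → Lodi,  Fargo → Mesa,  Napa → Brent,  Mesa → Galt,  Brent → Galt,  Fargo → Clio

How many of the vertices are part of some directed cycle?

4

A vertex is on a directed cycle iff it belongs to a strongly connected component of size ≥ 2 (or has a self-loop).
The vertices on cycles are {Jade, Kent, Lodi, Mesa} — 4 in total.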